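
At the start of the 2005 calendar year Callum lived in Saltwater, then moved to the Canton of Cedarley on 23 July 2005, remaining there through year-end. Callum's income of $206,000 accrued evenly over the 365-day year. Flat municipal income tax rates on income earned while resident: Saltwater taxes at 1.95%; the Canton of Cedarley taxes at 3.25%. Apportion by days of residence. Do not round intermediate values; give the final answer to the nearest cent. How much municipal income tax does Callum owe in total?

Saltwater, 1 January – 22 July 2005: 203 days → $206,000 × 1.95% × 203/365 = $2,234.1123
The Canton of Cedarley, 23 July – 31 December 2005: 162 days → $206,000 × 3.25% × 162/365 = $2,971.4795
Total = $5,205.5918

$5,205.59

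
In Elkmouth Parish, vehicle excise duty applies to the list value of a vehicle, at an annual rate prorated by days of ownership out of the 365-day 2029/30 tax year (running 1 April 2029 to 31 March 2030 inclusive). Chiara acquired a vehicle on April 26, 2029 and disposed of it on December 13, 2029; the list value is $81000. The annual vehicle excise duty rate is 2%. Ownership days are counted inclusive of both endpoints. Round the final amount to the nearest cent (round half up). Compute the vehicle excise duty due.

Days held (April 26 – December 13, 2029): 232 out of 365
Tax = $81000 × 2% × 232/365 = $1029.6986

$1029.70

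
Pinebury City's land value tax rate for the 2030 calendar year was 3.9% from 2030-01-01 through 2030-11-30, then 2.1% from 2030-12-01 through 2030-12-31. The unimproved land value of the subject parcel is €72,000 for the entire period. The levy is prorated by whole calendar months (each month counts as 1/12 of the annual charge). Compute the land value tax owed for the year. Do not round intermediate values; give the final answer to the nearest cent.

2030-01-01 to 2030-11-30: 11 months at 3.9% → €72,000 × 3.9% × 11/12 = €2,574.0000
2030-12-01 to 2030-12-31: 1 month at 2.1% → €72,000 × 2.1% × 1/12 = €126.0000
Total = €2,700.0000

€2,700.00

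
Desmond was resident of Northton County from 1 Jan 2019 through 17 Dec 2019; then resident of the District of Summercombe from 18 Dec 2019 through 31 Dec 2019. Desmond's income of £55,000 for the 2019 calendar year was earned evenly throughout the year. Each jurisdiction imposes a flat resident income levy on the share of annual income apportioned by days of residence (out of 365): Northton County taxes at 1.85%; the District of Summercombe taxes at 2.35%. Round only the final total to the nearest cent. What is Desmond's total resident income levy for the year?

Northton County, 1 Jan – 17 Dec 2019: 351 days → £55,000 × 1.85% × 351/365 = £978.4726
The District of Summercombe, 18 Dec – 31 Dec 2019: 14 days → £55,000 × 2.35% × 14/365 = £49.5753
Total = £1,028.0479

£1,028.05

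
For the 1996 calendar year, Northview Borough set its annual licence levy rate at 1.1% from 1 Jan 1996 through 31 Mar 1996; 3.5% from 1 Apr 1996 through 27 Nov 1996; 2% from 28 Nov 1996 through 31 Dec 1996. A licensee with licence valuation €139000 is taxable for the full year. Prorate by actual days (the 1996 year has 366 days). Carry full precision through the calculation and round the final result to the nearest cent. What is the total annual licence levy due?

€3841.87

1 Jan – 31 Mar 1996: 91 days at 1.1% → €139000 × 1.1% × 91/366 = €380.1612
1 Apr – 27 Nov 1996: 241 days at 3.5% → €139000 × 3.5% × 241/366 = €3203.4563
28 Nov – 31 Dec 1996: 34 days at 2% → €139000 × 2% × 34/366 = €258.2514
Total = €3841.8689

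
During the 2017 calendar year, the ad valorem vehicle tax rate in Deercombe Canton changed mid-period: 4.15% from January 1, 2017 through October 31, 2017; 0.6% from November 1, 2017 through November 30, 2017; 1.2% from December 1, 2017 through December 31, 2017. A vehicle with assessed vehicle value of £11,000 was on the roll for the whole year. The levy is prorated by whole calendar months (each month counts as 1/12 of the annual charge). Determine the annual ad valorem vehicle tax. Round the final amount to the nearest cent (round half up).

January 1 – October 31, 2017: 10 months at 4.15% → £11,000 × 4.15% × 10/12 = £380.4167
November 1 – November 30, 2017: 1 month at 0.6% → £11,000 × 0.6% × 1/12 = £5.5000
December 1 – December 31, 2017: 1 month at 1.2% → £11,000 × 1.2% × 1/12 = £11.0000
Total = £396.9167

£396.92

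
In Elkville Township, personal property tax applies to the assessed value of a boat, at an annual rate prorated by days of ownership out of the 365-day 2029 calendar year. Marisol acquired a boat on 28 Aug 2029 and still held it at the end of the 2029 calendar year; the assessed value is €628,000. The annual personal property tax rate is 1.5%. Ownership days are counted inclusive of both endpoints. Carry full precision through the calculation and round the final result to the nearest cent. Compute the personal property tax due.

€3,251.84

Days held (28 Aug – 31 Dec 2029): 126 out of 365
Tax = €628,000 × 1.5% × 126/365 = €3,251.8356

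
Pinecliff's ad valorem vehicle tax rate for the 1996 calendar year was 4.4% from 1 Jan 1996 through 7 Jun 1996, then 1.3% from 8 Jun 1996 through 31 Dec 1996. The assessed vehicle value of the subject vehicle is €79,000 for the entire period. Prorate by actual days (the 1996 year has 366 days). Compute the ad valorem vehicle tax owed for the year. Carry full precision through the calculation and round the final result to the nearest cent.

€2,090.91

1 Jan – 7 Jun 1996: 159 days at 4.4% → €79,000 × 4.4% × 159/366 = €1,510.0656
8 Jun – 31 Dec 1996: 207 days at 1.3% → €79,000 × 1.3% × 207/366 = €580.8443
Total = €2,090.9098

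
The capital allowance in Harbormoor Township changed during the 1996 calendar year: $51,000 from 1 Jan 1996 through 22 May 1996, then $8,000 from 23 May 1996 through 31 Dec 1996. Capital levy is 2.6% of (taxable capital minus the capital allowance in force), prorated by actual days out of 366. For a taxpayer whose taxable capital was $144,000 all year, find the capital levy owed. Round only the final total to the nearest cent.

1 Jan – 22 May 1996: 143 days, exemption $51,000 → ($144,000 − $51,000) × 2.6% × 143/366 = $944.7377
23 May – 31 Dec 1996: 223 days, exemption $8,000 → ($144,000 − $8,000) × 2.6% × 223/366 = $2,154.4481
Total = $3,099.1858

$3,099.19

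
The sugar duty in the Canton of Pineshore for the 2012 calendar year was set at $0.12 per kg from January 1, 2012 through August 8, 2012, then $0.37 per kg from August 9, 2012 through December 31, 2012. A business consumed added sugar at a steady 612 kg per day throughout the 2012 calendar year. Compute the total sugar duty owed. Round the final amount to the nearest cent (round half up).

$49,064.04

January 1 – August 8, 2012: 221 days × 612 kg/day = 135,252 kg at $0.12/kg → $16,230.24
August 9 – December 31, 2012: 145 days × 612 kg/day = 88,740 kg at $0.37/kg → $32,833.80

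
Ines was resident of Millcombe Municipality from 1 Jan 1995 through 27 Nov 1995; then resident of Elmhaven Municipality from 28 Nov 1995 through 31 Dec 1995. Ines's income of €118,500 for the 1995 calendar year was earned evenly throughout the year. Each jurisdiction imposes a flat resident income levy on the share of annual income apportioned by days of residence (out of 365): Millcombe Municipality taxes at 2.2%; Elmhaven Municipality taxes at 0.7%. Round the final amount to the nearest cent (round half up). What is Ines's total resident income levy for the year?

Millcombe Municipality, 1 Jan – 27 Nov 1995: 331 days → €118,500 × 2.2% × 331/365 = €2,364.1562
Elmhaven Municipality, 28 Nov – 31 Dec 1995: 34 days → €118,500 × 0.7% × 34/365 = €77.2685
Total = €2,441.4247

€2,441.42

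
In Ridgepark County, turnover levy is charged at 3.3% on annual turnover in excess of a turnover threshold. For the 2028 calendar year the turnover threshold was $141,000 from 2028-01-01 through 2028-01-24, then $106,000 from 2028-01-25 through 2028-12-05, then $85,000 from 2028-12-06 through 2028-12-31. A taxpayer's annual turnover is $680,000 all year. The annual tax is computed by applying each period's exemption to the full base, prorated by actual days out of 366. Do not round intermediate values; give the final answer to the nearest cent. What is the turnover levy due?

$18,915.49

2028-01-01 to 2028-01-24: 24 days, exemption $141,000 → ($680,000 − $141,000) × 3.3% × 24/366 = $1,166.3607
2028-01-25 to 2028-12-05: 316 days, exemption $106,000 → ($680,000 − $106,000) × 3.3% × 316/366 = $16,354.2951
2028-12-06 to 2028-12-31: 26 days, exemption $85,000 → ($680,000 − $85,000) × 3.3% × 26/366 = $1,394.8361
Total = $18,915.4918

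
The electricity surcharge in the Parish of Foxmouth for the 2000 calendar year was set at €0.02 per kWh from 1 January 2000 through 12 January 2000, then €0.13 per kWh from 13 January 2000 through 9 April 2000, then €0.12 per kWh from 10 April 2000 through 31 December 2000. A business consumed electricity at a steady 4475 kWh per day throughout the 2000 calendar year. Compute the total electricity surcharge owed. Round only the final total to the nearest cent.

€195110.00

1 January – 12 January 2000: 12 days × 4475 kWh/day = 53,700 kWh at €0.02/kWh → €1074.00
13 January – 9 April 2000: 88 days × 4475 kWh/day = 393,800 kWh at €0.13/kWh → €51194.00
10 April – 31 December 2000: 266 days × 4475 kWh/day = 1,190,350 kWh at €0.12/kWh → €142842.00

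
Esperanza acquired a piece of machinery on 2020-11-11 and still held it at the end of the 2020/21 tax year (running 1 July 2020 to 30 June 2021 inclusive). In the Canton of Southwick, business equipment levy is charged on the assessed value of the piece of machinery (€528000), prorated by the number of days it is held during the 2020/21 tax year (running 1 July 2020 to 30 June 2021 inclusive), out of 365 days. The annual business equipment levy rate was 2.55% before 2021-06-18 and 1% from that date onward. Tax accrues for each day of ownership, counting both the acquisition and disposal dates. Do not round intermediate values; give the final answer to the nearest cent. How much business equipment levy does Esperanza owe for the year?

€8266.45

2020-11-11 to 2021-06-17: 219 days at 2.55% → €528000 × 2.55% × 219/365 = €8078.4000
2021-06-18 to 2021-06-30: 13 days at 1% → €528000 × 1% × 13/365 = €188.0548
Total = €8266.4548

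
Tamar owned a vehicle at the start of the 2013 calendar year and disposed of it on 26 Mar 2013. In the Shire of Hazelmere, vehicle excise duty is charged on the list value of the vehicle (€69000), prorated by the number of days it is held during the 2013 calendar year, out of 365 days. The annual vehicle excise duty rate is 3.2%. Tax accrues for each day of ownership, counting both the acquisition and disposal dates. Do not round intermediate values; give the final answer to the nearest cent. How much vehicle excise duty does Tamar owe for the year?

Days held (1 Jan – 26 Mar 2013): 85 out of 365
Tax = €69000 × 3.2% × 85/365 = €514.1918

€514.19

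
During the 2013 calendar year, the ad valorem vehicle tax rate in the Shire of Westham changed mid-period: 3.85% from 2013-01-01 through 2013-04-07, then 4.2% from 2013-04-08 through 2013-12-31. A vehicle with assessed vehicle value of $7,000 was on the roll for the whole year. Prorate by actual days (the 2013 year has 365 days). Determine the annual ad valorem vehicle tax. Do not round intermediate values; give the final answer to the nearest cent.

$287.49

2013-01-01 to 2013-04-07: 97 days at 3.85% → $7,000 × 3.85% × 97/365 = $71.6205
2013-04-08 to 2013-12-31: 268 days at 4.2% → $7,000 × 4.2% × 268/365 = $215.8685
Total = $287.4890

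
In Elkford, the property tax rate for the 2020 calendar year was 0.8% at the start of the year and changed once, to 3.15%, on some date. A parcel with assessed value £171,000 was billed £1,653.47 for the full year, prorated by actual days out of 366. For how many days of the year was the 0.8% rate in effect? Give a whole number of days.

340 days

Let d = days at the first rate; then 366 − d days at the second rate.
£171,000 × [0.8%·d + 3.15%·(366−d)] / 366 = £1,653.47
Solving gives d = 340, so the new rate took effect on 6 Dec 2020.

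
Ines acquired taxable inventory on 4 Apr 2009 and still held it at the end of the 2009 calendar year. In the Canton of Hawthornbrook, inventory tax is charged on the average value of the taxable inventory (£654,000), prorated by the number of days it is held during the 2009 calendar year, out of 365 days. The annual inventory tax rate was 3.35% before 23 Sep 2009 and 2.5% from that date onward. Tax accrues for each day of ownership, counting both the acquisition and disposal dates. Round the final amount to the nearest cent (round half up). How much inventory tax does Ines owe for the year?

4 Apr – 22 Sep 2009: 172 days at 3.35% → £654,000 × 3.35% × 172/365 = £10,324.2411
23 Sep – 31 Dec 2009: 100 days at 2.5% → £654,000 × 2.5% × 100/365 = £4,479.4521
Total = £14,803.6932

£14,803.69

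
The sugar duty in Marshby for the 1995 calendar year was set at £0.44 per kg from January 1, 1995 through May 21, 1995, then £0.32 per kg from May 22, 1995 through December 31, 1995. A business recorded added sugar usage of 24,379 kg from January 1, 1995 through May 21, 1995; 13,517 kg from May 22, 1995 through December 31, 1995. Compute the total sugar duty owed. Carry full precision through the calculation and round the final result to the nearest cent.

£15,052.20

January 1 – May 21, 1995: 24,379 kg at £0.44/kg → £10,726.76
May 22 – December 31, 1995: 13,517 kg at £0.32/kg → £4,325.44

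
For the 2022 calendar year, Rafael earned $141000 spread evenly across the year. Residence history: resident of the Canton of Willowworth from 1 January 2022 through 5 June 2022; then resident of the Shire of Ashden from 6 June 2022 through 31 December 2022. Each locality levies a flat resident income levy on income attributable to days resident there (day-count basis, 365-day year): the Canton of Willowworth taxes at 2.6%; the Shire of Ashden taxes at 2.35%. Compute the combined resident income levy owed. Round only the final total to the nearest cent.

$3464.16

The Canton of Willowworth, 1 January – 5 June 2022: 156 days → $141000 × 2.6% × 156/365 = $1566.8384
The Shire of Ashden, 6 June – 31 December 2022: 209 days → $141000 × 2.35% × 209/365 = $1897.3192
Total = $3464.1575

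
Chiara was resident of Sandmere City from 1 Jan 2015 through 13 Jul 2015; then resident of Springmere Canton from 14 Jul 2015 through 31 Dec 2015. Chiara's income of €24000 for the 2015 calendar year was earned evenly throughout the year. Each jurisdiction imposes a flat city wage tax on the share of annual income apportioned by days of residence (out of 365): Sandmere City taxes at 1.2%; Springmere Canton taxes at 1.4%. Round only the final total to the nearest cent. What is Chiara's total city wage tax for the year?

€310.49

Sandmere City, 1 Jan – 13 Jul 2015: 194 days → €24000 × 1.2% × 194/365 = €153.0740
Springmere Canton, 14 Jul – 31 Dec 2015: 171 days → €24000 × 1.4% × 171/365 = €157.4137
Total = €310.4877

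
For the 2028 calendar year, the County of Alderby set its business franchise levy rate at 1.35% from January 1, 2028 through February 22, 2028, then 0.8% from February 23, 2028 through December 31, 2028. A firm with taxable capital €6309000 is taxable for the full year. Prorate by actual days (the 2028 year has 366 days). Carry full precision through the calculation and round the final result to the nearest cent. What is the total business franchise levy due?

January 1 – February 22, 2028: 53 days at 1.35% → €6309000 × 1.35% × 53/366 = €12333.5779
February 23 – December 31, 2028: 313 days at 0.8% → €6309000 × 0.8% × 313/366 = €43163.2131
Total = €55496.7910

€55496.79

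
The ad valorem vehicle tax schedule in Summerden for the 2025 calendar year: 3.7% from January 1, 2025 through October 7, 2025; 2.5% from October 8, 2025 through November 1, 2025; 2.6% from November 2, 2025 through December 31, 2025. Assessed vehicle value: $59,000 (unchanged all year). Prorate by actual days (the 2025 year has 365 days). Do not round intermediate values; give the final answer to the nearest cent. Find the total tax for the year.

$2,027.82

January 1 – October 7, 2025: 280 days at 3.7% → $59,000 × 3.7% × 280/365 = $1,674.6301
October 8 – November 1, 2025: 25 days at 2.5% → $59,000 × 2.5% × 25/365 = $101.0274
November 2 – December 31, 2025: 60 days at 2.6% → $59,000 × 2.6% × 60/365 = $252.1644
Total = $2,027.8219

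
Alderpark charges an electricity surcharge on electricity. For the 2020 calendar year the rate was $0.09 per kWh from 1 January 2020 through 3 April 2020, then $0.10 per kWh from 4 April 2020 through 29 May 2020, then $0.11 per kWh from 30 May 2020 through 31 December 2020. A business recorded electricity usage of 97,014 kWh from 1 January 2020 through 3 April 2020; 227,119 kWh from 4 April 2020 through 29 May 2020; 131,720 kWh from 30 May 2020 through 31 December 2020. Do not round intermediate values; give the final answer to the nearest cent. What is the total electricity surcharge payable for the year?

1 January – 3 April 2020: 97,014 kWh at $0.09/kWh → $8,731.26
4 April – 29 May 2020: 227,119 kWh at $0.10/kWh → $22,711.90
30 May – 31 December 2020: 131,720 kWh at $0.11/kWh → $14,489.20

$45,932.36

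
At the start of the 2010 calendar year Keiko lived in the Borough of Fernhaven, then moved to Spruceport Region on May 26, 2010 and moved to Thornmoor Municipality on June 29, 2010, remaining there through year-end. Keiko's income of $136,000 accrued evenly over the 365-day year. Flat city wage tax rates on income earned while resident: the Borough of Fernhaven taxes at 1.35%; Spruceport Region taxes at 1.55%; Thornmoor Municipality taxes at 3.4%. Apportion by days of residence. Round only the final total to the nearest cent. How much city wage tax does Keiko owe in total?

$3,282.07

The Borough of Fernhaven, January 1 – May 25, 2010: 145 days → $136,000 × 1.35% × 145/365 = $729.3699
Spruceport Region, May 26 – June 28, 2010: 34 days → $136,000 × 1.55% × 34/365 = $196.3616
Thornmoor Municipality, June 29 – December 31, 2010: 186 days → $136,000 × 3.4% × 186/365 = $2,356.3397
Total = $3,282.0712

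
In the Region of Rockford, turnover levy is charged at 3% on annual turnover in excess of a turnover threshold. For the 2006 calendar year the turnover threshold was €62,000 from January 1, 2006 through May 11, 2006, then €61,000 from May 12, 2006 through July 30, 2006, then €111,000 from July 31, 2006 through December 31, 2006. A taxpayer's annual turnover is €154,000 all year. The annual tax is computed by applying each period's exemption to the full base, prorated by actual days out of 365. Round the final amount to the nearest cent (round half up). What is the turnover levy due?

January 1 – May 11, 2006: 131 days, exemption €62,000 → (€154,000 − €62,000) × 3% × 131/365 = €990.5753
May 12 – July 30, 2006: 80 days, exemption €61,000 → (€154,000 − €61,000) × 3% × 80/365 = €611.5068
July 31 – December 31, 2006: 154 days, exemption €111,000 → (€154,000 − €111,000) × 3% × 154/365 = €544.2740
Total = €2,146.3562

€2,146.36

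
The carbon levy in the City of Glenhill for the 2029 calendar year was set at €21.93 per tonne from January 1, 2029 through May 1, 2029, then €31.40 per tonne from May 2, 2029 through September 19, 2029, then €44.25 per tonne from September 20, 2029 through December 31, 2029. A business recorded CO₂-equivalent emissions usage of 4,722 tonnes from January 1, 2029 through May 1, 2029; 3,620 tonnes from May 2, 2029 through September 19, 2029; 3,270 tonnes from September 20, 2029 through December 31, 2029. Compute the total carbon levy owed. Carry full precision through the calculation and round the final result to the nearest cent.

€361918.96

January 1 – May 1, 2029: 4,722 tonnes at €21.93/tonne → €103553.46
May 2 – September 19, 2029: 3,620 tonnes at €31.40/tonne → €113668.00
September 20 – December 31, 2029: 3,270 tonnes at €44.25/tonne → €144697.50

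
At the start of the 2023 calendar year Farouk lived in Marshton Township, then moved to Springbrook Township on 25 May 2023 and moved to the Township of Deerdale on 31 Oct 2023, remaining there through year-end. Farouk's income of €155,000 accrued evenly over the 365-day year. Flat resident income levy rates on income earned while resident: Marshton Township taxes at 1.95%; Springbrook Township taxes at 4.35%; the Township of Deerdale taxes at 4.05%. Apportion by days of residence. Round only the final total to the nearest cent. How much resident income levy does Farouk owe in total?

Marshton Township, 1 Jan – 24 May 2023: 144 days → €155,000 × 1.95% × 144/365 = €1,192.4384
Springbrook Township, 25 May – 30 Oct 2023: 159 days → €155,000 × 4.35% × 159/365 = €2,937.1438
The Township of Deerdale, 31 Oct – 31 Dec 2023: 62 days → €155,000 × 4.05% × 62/365 = €1,066.3151
Total = €5,195.8973

€5,195.90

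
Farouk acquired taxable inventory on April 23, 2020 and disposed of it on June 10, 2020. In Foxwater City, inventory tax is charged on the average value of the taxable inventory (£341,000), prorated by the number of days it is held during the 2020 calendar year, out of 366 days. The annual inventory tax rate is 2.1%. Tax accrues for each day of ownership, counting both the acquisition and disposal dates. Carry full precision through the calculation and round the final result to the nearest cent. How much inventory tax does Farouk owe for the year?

Days held (April 23 – June 10, 2020): 49 out of 366
Tax = £341,000 × 2.1% × 49/366 = £958.7131

£958.71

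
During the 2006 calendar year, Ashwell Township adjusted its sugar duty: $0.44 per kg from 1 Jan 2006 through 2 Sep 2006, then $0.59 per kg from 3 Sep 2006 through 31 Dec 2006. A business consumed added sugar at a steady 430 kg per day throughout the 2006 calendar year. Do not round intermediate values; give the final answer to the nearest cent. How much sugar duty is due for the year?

1 Jan – 2 Sep 2006: 245 days × 430 kg/day = 105,350 kg at $0.44/kg → $46,354.00
3 Sep – 31 Dec 2006: 120 days × 430 kg/day = 51,600 kg at $0.59/kg → $30,444.00

$76,798.00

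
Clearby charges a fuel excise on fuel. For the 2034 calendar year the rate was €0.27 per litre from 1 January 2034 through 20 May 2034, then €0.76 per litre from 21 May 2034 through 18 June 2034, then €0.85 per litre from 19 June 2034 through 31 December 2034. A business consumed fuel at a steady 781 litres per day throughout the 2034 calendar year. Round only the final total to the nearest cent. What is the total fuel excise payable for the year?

€176849.64

1 January – 20 May 2034: 140 days × 781 litres/day = 109,340 litres at €0.27/litre → €29521.80
21 May – 18 June 2034: 29 days × 781 litres/day = 22,649 litres at €0.76/litre → €17213.24
19 June – 31 December 2034: 196 days × 781 litres/day = 153,076 litres at €0.85/litre → €130114.60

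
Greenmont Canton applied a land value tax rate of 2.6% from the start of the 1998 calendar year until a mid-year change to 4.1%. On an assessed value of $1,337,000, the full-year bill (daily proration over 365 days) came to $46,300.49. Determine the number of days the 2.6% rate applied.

Let d = days at the first rate; then 365 − d days at the second rate.
$1,337,000 × [2.6%·d + 4.1%·(365−d)] / 365 = $46,300.49
Solving gives d = 155, so the new rate took effect on June 5, 1998.

155 days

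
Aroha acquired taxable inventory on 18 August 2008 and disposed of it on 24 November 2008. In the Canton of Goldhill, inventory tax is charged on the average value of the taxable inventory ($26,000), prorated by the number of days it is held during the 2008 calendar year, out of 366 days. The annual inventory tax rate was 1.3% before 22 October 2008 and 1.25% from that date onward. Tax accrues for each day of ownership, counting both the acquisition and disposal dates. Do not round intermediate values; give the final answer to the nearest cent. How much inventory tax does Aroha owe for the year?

18 August – 21 October 2008: 65 days at 1.3% → $26,000 × 1.3% × 65/366 = $60.0273
22 October – 24 November 2008: 34 days at 1.25% → $26,000 × 1.25% × 34/366 = $30.1913
Total = $90.2186

$90.22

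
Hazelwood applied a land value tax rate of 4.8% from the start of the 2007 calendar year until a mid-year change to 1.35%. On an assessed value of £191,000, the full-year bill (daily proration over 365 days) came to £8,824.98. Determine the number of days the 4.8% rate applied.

346 days

Let d = days at the first rate; then 365 − d days at the second rate.
£191,000 × [4.8%·d + 1.35%·(365−d)] / 365 = £8,824.98
Solving gives d = 346, so the new rate took effect on 13 Dec 2007.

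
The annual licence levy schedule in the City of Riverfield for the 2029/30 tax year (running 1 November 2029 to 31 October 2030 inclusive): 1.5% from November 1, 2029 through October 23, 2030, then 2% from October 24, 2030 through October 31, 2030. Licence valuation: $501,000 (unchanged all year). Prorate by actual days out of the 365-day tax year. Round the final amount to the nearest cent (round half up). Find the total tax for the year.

November 1, 2029 – October 23, 2030: 357 days at 1.5% → $501,000 × 1.5% × 357/365 = $7,350.2877
October 24 – October 31, 2030: 8 days at 2% → $501,000 × 2% × 8/365 = $219.6164
Total = $7,569.9041

$7,569.90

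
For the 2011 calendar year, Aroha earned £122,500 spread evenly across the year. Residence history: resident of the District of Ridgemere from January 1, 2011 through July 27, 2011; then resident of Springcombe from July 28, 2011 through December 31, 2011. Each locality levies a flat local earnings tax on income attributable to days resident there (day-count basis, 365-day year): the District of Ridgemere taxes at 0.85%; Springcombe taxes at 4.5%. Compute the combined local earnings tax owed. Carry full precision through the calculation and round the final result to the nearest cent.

The District of Ridgemere, January 1 – July 27, 2011: 208 days → £122,500 × 0.85% × 208/365 = £593.3699
Springcombe, July 28 – December 31, 2011: 157 days → £122,500 × 4.5% × 157/365 = £2,371.1301
Total = £2,964.5000

£2,964.50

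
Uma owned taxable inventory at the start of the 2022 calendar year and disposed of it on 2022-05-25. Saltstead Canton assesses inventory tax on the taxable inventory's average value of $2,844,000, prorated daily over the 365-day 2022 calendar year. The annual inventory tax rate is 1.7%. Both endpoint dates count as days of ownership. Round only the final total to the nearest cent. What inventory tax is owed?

Days held (2022-01-01 to 2022-05-25): 145 out of 365
Tax = $2,844,000 × 1.7% × 145/365 = $19,206.7397

$19,206.74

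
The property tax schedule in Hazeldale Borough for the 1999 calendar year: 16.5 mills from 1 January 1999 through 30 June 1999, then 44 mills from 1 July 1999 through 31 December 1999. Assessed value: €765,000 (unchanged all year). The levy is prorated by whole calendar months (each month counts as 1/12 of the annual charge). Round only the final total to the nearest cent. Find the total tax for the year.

1 January – 30 June 1999: 6 months at 16.5 mills → €765,000 × 1.65% × 6/12 = €6,311.2500
1 July – 31 December 1999: 6 months at 44 mills → €765,000 × 4.4% × 6/12 = €16,830.0000
Total = €23,141.2500

€23,141.25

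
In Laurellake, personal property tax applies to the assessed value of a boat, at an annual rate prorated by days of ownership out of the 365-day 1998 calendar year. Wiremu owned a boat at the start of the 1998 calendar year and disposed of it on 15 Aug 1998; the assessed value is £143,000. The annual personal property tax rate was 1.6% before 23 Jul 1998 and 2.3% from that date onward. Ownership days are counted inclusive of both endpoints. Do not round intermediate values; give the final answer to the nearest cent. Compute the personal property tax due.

£1,488.77

1 Jan – 22 Jul 1998: 203 days at 1.6% → £143,000 × 1.6% × 203/365 = £1,272.5041
23 Jul – 15 Aug 1998: 24 days at 2.3% → £143,000 × 2.3% × 24/365 = £216.2630
Total = £1,488.7671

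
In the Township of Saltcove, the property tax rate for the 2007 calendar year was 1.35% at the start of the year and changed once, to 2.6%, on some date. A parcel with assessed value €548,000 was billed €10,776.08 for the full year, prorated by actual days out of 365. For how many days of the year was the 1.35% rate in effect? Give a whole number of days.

185 days

Let d = days at the first rate; then 365 − d days at the second rate.
€548,000 × [1.35%·d + 2.6%·(365−d)] / 365 = €10,776.08
Solving gives d = 185, so the new rate took effect on July 5, 2007.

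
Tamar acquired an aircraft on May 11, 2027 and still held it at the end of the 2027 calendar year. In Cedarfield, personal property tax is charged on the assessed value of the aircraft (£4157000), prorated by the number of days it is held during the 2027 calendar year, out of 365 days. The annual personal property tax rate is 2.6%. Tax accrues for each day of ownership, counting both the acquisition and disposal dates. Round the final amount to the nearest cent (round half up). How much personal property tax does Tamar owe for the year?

Days held (May 11 – December 31, 2027): 235 out of 365
Tax = £4157000 × 2.6% × 235/365 = £69587.0411

£69587.04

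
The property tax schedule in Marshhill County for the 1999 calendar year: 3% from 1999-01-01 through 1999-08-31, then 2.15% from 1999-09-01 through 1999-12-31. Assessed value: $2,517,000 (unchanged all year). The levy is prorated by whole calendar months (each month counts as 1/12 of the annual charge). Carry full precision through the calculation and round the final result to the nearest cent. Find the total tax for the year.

$68,378.50

1999-01-01 to 1999-08-31: 8 months at 3% → $2,517,000 × 3% × 8/12 = $50,340.0000
1999-09-01 to 1999-12-31: 4 months at 2.15% → $2,517,000 × 2.15% × 4/12 = $18,038.5000
Total = $68,378.5000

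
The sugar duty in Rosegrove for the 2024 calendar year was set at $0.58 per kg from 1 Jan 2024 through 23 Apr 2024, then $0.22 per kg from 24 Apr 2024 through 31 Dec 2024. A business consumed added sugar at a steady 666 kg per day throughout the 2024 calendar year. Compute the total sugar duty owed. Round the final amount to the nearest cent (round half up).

1 Jan – 23 Apr 2024: 114 days × 666 kg/day = 75,924 kg at $0.58/kg → $44,035.92
24 Apr – 31 Dec 2024: 252 days × 666 kg/day = 167,832 kg at $0.22/kg → $36,923.04

$80,958.96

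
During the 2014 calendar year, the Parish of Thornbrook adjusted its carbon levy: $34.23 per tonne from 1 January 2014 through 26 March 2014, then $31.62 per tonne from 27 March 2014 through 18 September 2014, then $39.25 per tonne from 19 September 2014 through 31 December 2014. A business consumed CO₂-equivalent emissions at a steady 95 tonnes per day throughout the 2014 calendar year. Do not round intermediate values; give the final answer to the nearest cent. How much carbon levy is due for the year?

$1192883.65

1 January – 26 March 2014: 85 days × 95 tonnes/day = 8,075 tonnes at $34.23/tonne → $276407.25
27 March – 18 September 2014: 176 days × 95 tonnes/day = 16,720 tonnes at $31.62/tonne → $528686.40
19 September – 31 December 2014: 104 days × 95 tonnes/day = 9,880 tonnes at $39.25/tonne → $387790.00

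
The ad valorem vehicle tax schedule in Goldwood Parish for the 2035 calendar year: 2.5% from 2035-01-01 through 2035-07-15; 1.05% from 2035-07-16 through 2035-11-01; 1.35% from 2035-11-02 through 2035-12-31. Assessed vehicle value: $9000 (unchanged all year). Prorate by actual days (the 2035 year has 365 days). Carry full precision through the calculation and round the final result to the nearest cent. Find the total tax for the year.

$169.02

2035-01-01 to 2035-07-15: 196 days at 2.5% → $9000 × 2.5% × 196/365 = $120.8219
2035-07-16 to 2035-11-01: 109 days at 1.05% → $9000 × 1.05% × 109/365 = $28.2205
2035-11-02 to 2035-12-31: 60 days at 1.35% → $9000 × 1.35% × 60/365 = $19.9726
Total = $169.0151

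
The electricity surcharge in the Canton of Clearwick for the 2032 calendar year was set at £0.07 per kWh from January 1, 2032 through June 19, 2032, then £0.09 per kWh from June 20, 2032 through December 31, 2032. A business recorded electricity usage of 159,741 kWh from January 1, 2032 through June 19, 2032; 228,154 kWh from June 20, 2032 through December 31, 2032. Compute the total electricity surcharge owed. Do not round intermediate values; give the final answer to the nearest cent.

£31,715.73

January 1 – June 19, 2032: 159,741 kWh at £0.07/kWh → £11,181.87
June 20 – December 31, 2032: 228,154 kWh at £0.09/kWh → £20,533.86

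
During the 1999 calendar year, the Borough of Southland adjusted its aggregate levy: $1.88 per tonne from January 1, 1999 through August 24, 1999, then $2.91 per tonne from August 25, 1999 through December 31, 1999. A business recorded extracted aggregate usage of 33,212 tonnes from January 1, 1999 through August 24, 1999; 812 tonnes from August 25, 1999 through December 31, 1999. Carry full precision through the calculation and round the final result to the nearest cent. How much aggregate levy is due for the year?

January 1 – August 24, 1999: 33,212 tonnes at $1.88/tonne → $62,438.56
August 25 – December 31, 1999: 812 tonnes at $2.91/tonne → $2,362.92

$64,801.48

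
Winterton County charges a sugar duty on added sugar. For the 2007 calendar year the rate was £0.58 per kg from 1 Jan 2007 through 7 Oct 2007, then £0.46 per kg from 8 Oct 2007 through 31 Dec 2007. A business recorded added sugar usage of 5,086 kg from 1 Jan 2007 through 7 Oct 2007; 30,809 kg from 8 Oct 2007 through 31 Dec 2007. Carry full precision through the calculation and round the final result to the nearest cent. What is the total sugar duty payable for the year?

1 Jan – 7 Oct 2007: 5,086 kg at £0.58/kg → £2,949.88
8 Oct – 31 Dec 2007: 30,809 kg at £0.46/kg → £14,172.14

£17,122.02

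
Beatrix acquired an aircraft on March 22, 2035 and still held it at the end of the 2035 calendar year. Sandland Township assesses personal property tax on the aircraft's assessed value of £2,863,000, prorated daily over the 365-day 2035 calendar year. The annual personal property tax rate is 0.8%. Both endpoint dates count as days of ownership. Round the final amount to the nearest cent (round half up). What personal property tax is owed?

£17,883.95

Days held (March 22 – December 31, 2035): 285 out of 365
Tax = £2,863,000 × 0.8% × 285/365 = £17,883.9452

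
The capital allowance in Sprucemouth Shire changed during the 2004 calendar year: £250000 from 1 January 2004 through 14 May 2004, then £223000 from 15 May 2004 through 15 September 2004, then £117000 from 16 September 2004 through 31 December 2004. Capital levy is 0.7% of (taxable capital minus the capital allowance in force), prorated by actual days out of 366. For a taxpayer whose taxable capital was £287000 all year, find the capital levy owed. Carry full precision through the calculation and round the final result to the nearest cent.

1 January – 14 May 2004: 135 days, exemption £250000 → (£287000 − £250000) × 0.7% × 135/366 = £95.5328
15 May – 15 September 2004: 124 days, exemption £223000 → (£287000 − £223000) × 0.7% × 124/366 = £151.7814
16 September – 31 December 2004: 107 days, exemption £117000 → (£287000 − £117000) × 0.7% × 107/366 = £347.8962
Total = £595.2104

£595.21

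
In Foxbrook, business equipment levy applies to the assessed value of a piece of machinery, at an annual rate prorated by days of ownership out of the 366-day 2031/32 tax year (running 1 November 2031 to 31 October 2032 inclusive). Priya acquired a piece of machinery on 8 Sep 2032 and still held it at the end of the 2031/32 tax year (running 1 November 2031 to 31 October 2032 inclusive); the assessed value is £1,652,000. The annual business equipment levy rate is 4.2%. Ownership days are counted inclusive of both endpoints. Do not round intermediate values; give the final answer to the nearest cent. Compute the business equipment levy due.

Days held (8 Sep – 31 Oct 2032): 54 out of 366
Tax = £1,652,000 × 4.2% × 54/366 = £10,236.9836

£10,236.98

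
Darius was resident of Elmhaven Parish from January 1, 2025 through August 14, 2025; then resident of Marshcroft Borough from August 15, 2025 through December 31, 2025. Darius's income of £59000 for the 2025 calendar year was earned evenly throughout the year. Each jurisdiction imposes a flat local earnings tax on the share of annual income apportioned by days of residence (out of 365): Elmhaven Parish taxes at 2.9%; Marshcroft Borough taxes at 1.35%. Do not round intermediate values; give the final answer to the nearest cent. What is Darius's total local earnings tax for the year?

£1362.74

Elmhaven Parish, January 1 – August 14, 2025: 226 days → £59000 × 2.9% × 226/365 = £1059.4137
Marshcroft Borough, August 15 – December 31, 2025: 139 days → £59000 × 1.35% × 139/365 = £303.3247
Total = £1362.7384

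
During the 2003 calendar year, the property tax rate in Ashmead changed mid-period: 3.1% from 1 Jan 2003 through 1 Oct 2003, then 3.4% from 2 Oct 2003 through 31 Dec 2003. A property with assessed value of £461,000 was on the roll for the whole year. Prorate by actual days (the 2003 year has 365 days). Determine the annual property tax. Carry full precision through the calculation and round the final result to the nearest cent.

£14,635.80

1 Jan – 1 Oct 2003: 274 days at 3.1% → £461,000 × 3.1% × 274/365 = £10,728.0384
2 Oct – 31 Dec 2003: 91 days at 3.4% → £461,000 × 3.4% × 91/365 = £3,907.7644
Total = £14,635.8027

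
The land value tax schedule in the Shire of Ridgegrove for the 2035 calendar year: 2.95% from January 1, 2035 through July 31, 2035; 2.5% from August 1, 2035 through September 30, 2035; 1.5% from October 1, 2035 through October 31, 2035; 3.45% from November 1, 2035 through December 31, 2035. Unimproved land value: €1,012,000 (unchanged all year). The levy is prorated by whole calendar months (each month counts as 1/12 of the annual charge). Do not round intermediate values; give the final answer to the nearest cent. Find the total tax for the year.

€28,715.50

January 1 – July 31, 2035: 7 months at 2.95% → €1,012,000 × 2.95% × 7/12 = €17,414.8333
August 1 – September 30, 2035: 2 months at 2.5% → €1,012,000 × 2.5% × 2/12 = €4,216.6667
October 1 – October 31, 2035: 1 month at 1.5% → €1,012,000 × 1.5% × 1/12 = €1,265.0000
November 1 – December 31, 2035: 2 months at 3.45% → €1,012,000 × 3.45% × 2/12 = €5,819.0000
Total = €28,715.5000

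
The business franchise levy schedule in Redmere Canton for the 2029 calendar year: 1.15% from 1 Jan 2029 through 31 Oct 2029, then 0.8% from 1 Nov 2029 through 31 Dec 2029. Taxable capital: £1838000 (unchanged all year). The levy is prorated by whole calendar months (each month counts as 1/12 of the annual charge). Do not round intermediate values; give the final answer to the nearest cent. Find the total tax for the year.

£20064.83

1 Jan – 31 Oct 2029: 10 months at 1.15% → £1838000 × 1.15% × 10/12 = £17614.1667
1 Nov – 31 Dec 2029: 2 months at 0.8% → £1838000 × 0.8% × 2/12 = £2450.6667
Total = £20064.8333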